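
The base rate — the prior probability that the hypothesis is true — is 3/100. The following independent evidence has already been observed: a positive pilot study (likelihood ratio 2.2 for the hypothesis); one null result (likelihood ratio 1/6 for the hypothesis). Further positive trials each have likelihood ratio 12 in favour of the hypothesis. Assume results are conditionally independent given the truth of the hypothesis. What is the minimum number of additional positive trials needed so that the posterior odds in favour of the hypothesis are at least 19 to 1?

Prior odds = 0.03/0.97 = 3/97.
Combined Bayes factor of the evidence already in hand = 2.2 × (1/6) = 11/30.
Odds after that evidence = (3/97) × 11/30 = 11/970.
Target odds = 19.
Need 12ⁿ ≥ 19 ÷ (11/970) = 18430/11.
12² = 144 falls short of 18430/11 but 12³ = 1728 reaches it, so n = 3.

3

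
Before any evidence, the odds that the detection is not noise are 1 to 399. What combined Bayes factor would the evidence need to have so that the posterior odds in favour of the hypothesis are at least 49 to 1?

19551

Prior odds = 1/399.
Target odds = 49.
Required Bayes factor = 49 ÷ (1/399) = 19551.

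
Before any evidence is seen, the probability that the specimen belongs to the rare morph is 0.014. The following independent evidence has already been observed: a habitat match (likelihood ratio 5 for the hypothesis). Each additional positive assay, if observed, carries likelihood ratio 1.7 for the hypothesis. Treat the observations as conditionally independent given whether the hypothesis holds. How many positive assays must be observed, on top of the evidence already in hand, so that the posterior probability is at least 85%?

9

Prior odds = 0.014/0.986 = 7/493.
Bayes factor of the evidence already in hand = 5.
Odds after that evidence = (7/493) × 5 = 35/493.
Target odds = 0.85/0.15 = 17/3.
Need 1.7ⁿ ≥ 17/3 ÷ (35/493) = 8381/105.
1.7⁸ ≈69.7576 falls short of 8381/105 but 1.7⁹ ≈118.588 reaches it, so n = 9.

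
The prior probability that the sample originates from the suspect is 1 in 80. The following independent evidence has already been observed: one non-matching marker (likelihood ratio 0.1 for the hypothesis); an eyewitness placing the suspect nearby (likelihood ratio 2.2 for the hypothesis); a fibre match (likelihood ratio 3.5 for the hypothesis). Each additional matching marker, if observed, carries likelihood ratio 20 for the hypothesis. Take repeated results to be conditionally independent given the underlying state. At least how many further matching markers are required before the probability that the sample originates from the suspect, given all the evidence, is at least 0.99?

4

Prior odds = 0.0125/0.9875 = 1/79.
Combined Bayes factor of the evidence already in hand = 0.1 × 2.2 × 3.5 = 0.77.
Odds after that evidence = (1/79) × 0.77 = 77/7900.
Target odds = 0.99/0.01 = 99.
Need 20ⁿ ≥ 99 ÷ (77/7900) = 71100/7.
20³ = 8000 falls short of 71100/7 but 20⁴ = 160000 reaches it, so n = 4.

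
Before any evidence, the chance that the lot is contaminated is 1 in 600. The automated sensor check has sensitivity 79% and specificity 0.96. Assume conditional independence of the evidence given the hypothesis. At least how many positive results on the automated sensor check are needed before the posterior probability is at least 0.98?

4

Prior odds: (1/600) ÷ (599/600) = 1/599.
False-positive rate = 1 − 0.96 = 0.04; likelihood ratio of a positive = 0.79/0.04 = 19.75.
Target posterior odds = 0.98/0.02 = 49.
Need (1/599) × 19.75ⁿ ≥ 49, i.e. 19.75ⁿ ≥ 29351.
19.75³ = 7703.734375 falls short of 29351 but 19.75⁴ = 38950081/256 reaches it, so n = 4.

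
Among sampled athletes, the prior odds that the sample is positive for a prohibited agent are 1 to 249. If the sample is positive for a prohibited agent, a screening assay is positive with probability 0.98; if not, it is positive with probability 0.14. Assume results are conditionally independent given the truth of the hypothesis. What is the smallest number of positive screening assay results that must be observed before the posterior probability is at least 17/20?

4

Prior odds = 1/249.
Likelihood ratio of a positive = 0.98/0.14 = 7.
Target odds: 0.85 ÷ 0.15 = 17/3.
Require 7ⁿ ≥ 17/3 ÷ (1/249) = 1411.
7³ = 343 falls short of 1411 but 7⁴ = 2401 reaches it, so n = 4.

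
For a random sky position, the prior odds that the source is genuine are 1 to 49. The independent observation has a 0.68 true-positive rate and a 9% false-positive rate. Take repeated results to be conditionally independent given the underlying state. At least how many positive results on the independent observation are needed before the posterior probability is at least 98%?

4

Prior odds = 1/49.
Likelihood ratio of a positive result = 0.68/0.09 = 68/9.
Target odds: 0.98 ÷ 0.02 = 49.
Need (1/49) × (68/9)ⁿ ≥ 49, i.e. (68/9)ⁿ ≥ 2401.
(68/9)³ = 314432/729 falls short of 2401 but (68/9)⁴ = 21381376/6561 reaches it, so n = 4.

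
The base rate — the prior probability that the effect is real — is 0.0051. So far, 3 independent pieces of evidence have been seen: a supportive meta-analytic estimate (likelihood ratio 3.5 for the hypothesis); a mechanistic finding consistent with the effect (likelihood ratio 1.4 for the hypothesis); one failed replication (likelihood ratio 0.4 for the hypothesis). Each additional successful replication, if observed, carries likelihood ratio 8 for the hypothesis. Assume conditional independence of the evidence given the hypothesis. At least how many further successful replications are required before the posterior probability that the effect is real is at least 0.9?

Prior odds = 0.0051/0.9949 = 51/9949.
Combined Bayes factor of the evidence already in hand = 3.5 × 1.4 × 0.4 = 1.96.
Odds after that evidence = (51/9949) × 1.96 = 2499/248725.
Target odds = 0.9/0.1 = 9.
Need 8ⁿ ≥ 9 ÷ (2499/248725) = 746175/833.
8³ = 512 falls short of 746175/833 but 8⁴ = 4096 reaches it, so n = 4.

4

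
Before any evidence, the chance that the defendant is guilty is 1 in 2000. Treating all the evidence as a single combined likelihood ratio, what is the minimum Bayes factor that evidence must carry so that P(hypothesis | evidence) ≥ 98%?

Prior odds = 0.0005/0.9995 = 1/1999.
Target odds = 0.98/0.02 = 49.
Required Bayes factor = 49 ÷ (1/1999) = 97951.

97951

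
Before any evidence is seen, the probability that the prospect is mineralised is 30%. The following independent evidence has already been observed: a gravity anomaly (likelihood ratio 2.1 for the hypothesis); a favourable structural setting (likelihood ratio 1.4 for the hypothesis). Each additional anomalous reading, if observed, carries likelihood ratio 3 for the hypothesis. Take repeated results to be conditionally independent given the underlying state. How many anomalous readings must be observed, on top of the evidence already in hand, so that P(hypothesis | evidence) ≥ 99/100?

Prior odds = 0.3/0.7 = 3/7.
Combined Bayes factor of the evidence already in hand = 2.1 × 1.4 = 2.94.
Odds after that evidence = (3/7) × 2.94 = 1.26.
Target odds = 0.99/0.01 = 99.
Need 3ⁿ ≥ 99 ÷ 1.26 = 550/7.
3³ = 27 falls short of 550/7 but 3⁴ = 81 reaches it, so n = 4.

4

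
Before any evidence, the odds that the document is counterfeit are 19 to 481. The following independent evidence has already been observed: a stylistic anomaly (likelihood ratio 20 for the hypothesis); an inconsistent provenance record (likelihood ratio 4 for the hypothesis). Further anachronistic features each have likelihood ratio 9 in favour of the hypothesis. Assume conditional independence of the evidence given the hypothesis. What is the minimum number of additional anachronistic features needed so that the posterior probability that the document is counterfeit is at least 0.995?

2

Prior odds = 19/481.
Combined Bayes factor of the evidence already in hand = 20 × 4 = 80.
Odds after that evidence = (19/481) × 80 = 1520/481.
Target odds = 0.995/0.005 = 199.
Need 9ⁿ ≥ 199 ÷ (1520/481) = 95719/1520.
9¹ = 9 falls short of 95719/1520 but 9² = 81 reaches it, so n = 2.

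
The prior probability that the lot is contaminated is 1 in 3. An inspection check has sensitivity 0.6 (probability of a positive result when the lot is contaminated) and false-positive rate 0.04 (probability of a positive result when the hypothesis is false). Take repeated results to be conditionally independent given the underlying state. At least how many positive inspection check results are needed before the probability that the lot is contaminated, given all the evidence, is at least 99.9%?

3

Prior odds = (1/3)/(2/3) = 0.5.
Likelihood ratio of a positive result = 0.6/0.04 = 15.
Target posterior odds = 0.999/0.001 = 999.
Need 0.5 × 15ⁿ ≥ 999, i.e. 15ⁿ ≥ 1998.
15² = 225 falls short of 1998 but 15³ = 3375 reaches it, so n = 3.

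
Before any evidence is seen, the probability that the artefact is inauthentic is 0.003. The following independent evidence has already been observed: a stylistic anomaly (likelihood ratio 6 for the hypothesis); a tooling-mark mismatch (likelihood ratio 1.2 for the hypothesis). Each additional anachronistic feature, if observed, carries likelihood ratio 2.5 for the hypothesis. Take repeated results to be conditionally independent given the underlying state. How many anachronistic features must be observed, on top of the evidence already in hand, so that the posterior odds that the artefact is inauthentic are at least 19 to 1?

Prior odds = 0.003/0.997 = 3/997.
Combined Bayes factor of the evidence already in hand = 6 × 1.2 = 7.2.
Odds after that evidence = (3/997) × 7.2 = 108/4985.
Target odds = 19.
Need 2.5ⁿ ≥ 19 ÷ (108/4985) = 94715/108.
2.5⁷ = 610.3515625 falls short of 94715/108 but 2.5⁸ = 390625/256 reaches it, so n = 8.

8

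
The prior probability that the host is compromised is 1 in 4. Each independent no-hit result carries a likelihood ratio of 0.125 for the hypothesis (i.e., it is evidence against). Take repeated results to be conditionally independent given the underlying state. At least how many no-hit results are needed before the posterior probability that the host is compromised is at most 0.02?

Prior odds: 0.25 ÷ 0.75 = 1/3.
Likelihood ratio per no-hit result = 0.125.
Target posterior odds = 0.02/0.98 = 1/49.
Need (1/3) × 0.125ⁿ ≤ 1/49, i.e. 0.125ⁿ ≤ 3/49.
0.125¹ = 0.125 is still above 3/49 but 0.125² = 0.015625 is at or below it, so n = 2.

2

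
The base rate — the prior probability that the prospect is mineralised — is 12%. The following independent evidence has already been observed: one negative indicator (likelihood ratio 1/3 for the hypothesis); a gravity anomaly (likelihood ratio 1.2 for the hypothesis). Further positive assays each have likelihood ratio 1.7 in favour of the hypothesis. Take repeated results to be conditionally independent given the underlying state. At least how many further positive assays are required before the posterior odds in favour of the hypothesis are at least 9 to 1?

10

Prior odds = 0.12/0.88 = 3/22.
Combined Bayes factor of the evidence already in hand = (1/3) × 1.2 = 0.4.
Odds after that evidence = (3/22) × 0.4 = 3/55.
Target odds = 9.
Need 1.7ⁿ ≥ 9 ÷ (3/55) = 165.
1.7⁹ ≈118.588 falls short of 165 but 1.7¹⁰ ≈201.599 reaches it, so n = 10.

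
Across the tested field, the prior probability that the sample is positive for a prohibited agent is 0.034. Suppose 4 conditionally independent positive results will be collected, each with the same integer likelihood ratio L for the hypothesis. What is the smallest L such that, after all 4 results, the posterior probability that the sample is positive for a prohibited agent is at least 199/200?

9

Prior odds = 0.034/0.966 = 17/483.
Target odds = 0.995/0.005 = 199.
Need L⁴ ≥ 199 ÷ (17/483) = 96117/17.
8⁴ = 4096 < 96117/17 ≤ 6561 = 9⁴, so L = 9.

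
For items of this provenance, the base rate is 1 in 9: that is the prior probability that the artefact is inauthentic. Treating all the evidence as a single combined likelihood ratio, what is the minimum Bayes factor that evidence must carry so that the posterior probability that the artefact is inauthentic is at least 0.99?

792

Prior odds = (1/9)/(8/9) = 0.125.
Target odds = 0.99/0.01 = 99.
Required Bayes factor = 99 ÷ 0.125 = 792.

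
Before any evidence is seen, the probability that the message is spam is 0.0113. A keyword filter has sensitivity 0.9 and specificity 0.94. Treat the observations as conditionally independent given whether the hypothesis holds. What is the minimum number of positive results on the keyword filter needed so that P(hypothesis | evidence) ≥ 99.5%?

4

Prior odds: 0.0113 ÷ 0.9887 = 113/9887.
False-positive rate = 1 − 0.94 = 0.06; likelihood ratio of a positive = 0.9/0.06 = 15.
Target posterior odds = 0.995/0.005 = 199.
Need (113/9887) × 15ⁿ ≥ 199, i.e. 15ⁿ ≥ 1967513/113.
15³ = 3375 falls short of 1967513/113 but 15⁴ = 50625 reaches it, so n = 4.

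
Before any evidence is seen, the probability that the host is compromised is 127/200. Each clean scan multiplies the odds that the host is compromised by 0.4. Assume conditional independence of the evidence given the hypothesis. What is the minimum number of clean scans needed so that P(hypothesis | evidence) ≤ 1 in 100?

Prior odds: 0.635 ÷ 0.365 = 127/73.
Likelihood ratio per clean scan = 0.4.
Target posterior odds = 0.01/0.99 = 1/99.
Require 0.4ⁿ ≤ 1/99 ÷ (127/73) = 73/12573.
0.4⁵ = 0.01024 is still above 73/12573 but 0.4⁶ = 64/15625 is at or below it, so n = 6.

6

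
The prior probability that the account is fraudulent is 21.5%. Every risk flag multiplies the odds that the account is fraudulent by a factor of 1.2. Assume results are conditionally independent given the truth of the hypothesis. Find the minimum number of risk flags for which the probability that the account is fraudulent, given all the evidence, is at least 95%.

Prior odds = 0.215/0.785 = 43/157.
Likelihood ratio per risk flag = 1.2.
Target odds: 0.95 ÷ 0.05 = 19.
Need (43/157) × 1.2ⁿ ≥ 19, i.e. 1.2ⁿ ≥ 2983/43.
1.2²³ ≈66.2474 falls short of 2983/43 but 1.2²⁴ ≈79.4968 reaches it, so n = 24.

24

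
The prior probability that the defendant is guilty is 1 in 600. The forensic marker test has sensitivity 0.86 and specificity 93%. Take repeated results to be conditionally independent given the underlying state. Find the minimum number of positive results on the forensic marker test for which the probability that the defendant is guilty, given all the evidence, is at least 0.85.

4

Prior odds: (1/600) ÷ (599/600) = 1/599.
False-positive rate = 1 − 0.93 = 0.07; likelihood ratio of a positive = 0.86/0.07 = 86/7.
Target odds: 0.85 ÷ 0.15 = 17/3.
Need (1/599) × (86/7)ⁿ ≥ 17/3, i.e. (86/7)ⁿ ≥ 10183/3.
(86/7)³ = 636056/343 falls short of 10183/3 but (86/7)⁴ = 54700816/2401 reaches it, so n = 4.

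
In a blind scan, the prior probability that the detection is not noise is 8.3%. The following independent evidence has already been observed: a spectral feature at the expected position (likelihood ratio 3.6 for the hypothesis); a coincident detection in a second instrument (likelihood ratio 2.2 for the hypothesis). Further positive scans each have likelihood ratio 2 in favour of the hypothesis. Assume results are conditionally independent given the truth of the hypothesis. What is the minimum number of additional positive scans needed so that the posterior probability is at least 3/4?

Prior odds = 0.083/0.917 = 83/917.
Combined Bayes factor of the evidence already in hand = 3.6 × 2.2 = 7.92.
Odds after that evidence = (83/917) × 7.92 = 16434/22925.
Target odds = 0.75/0.25 = 3.
Need 2ⁿ ≥ 3 ÷ (16434/22925) = 22925/5478.
2² = 4 falls short of 22925/5478 but 2³ = 8 reaches it, so n = 3.

3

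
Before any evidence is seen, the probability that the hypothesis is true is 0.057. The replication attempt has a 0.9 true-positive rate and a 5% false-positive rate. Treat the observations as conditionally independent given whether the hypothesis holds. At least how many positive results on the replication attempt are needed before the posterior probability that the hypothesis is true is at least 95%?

2

Prior odds = 0.057/0.943 = 57/943.
Likelihood ratio of a positive result = 0.9/0.05 = 18.
Target posterior odds = 0.95/0.05 = 19.
Require 18ⁿ ≥ 19 ÷ (57/943) = 943/3.
18¹ = 18 falls short of 943/3 but 18² = 324 reaches it, so n = 2.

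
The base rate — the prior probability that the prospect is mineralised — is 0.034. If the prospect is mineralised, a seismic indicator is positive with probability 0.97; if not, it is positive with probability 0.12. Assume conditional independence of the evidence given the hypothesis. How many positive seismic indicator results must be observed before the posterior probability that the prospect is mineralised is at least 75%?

3

Prior odds = 0.034/0.966 = 17/483.
Likelihood ratio of a positive = 0.97/0.12 = 97/12.
Target posterior odds = 0.75/0.25 = 3.
Require (97/12)ⁿ ≥ 3 ÷ (17/483) = 1449/17.
(97/12)² = 9409/144 falls short of 1449/17 but (97/12)³ = 912673/1728 reaches it, so n = 3.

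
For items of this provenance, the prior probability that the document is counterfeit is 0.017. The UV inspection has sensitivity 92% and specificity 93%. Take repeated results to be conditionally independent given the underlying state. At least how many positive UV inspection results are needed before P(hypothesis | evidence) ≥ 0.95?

Prior odds: 0.017 ÷ 0.983 = 17/983.
False-positive rate = 1 − 0.93 = 0.07; likelihood ratio of a positive = 0.92/0.07 = 92/7.
Target posterior odds = 0.95/0.05 = 19.
Require (92/7)ⁿ ≥ 19 ÷ (17/983) = 18677/17.
(92/7)² = 8464/49 falls short of 18677/17 but (92/7)³ = 778688/343 reaches it, so n = 3.

3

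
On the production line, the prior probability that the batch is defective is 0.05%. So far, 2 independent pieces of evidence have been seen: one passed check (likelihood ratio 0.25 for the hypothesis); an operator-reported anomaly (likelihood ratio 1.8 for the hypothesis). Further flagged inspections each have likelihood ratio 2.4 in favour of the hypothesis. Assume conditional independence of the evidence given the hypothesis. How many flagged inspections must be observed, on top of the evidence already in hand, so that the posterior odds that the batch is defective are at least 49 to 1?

15

Prior odds = 0.0005/0.9995 = 1/1999.
Combined Bayes factor of the evidence already in hand = 0.25 × 1.8 = 0.45.
Odds after that evidence = (1/1999) × 0.45 = 9/39980.
Target odds = 49.
Need 2.4ⁿ ≥ 49 ÷ (9/39980) = 1959020/9.
2.4¹⁴ ≈210357 falls short of 1959020/9 but 2.4¹⁵ ≈504857 reaches it, so n = 15.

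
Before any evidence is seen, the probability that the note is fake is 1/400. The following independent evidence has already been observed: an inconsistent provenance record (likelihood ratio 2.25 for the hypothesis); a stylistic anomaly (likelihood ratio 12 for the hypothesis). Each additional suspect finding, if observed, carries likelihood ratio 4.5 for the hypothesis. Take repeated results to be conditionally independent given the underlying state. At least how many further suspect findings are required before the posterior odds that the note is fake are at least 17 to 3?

Prior odds = 0.0025/0.9975 = 1/399.
Combined Bayes factor of the evidence already in hand = 2.25 × 12 = 27.
Odds after that evidence = (1/399) × 27 = 9/133.
Target odds = 17/3.
Need 4.5ⁿ ≥ 17/3 ÷ (9/133) = 2261/27.
4.5² = 20.25 falls short of 2261/27 but 4.5³ = 91.125 reaches it, so n = 3.

3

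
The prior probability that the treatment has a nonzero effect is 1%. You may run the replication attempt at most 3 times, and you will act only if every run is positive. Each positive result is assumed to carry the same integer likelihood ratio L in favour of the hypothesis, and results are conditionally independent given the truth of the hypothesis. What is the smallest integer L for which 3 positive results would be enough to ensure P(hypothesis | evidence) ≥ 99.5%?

Prior odds = 0.01/0.99 = 1/99.
Target odds = 0.995/0.005 = 199.
Need L³ ≥ 199 ÷ (1/99) = 19701.
27³ = 19683 < 19701 ≤ 21952 = 28³, so L = 28.

28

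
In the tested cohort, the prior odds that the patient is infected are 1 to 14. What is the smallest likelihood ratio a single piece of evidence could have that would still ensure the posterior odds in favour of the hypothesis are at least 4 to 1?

Prior odds = 1/14.
Target odds = 4.
Required Bayes factor = 4 ÷ (1/14) = 56.

56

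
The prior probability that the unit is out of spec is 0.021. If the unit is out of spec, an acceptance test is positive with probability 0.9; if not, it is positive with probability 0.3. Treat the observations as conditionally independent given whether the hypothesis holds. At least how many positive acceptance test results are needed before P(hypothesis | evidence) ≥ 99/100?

Prior odds = 0.021/0.979 = 21/979.
Likelihood ratio of a positive = 0.9/0.3 = 3.
Target odds: 0.99 ÷ 0.01 = 99.
Require 3ⁿ ≥ 99 ÷ (21/979) = 32307/7.
3⁷ = 2187 falls short of 32307/7 but 3⁸ = 6561 reaches it, so n = 8.

8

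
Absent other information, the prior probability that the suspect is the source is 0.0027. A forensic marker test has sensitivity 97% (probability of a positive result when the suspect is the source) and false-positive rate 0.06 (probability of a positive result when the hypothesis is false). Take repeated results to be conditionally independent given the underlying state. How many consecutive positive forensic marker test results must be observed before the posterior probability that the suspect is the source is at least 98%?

4

Prior odds = 0.0027/0.9973 = 27/9973.
Likelihood ratio of a positive result = 0.97/0.06 = 97/6.
Target odds: 0.98 ÷ 0.02 = 49.
Require (97/6)ⁿ ≥ 49 ÷ (27/9973) = 488677/27.
(97/6)³ = 912673/216 falls short of 488677/27 but (97/6)⁴ = 88529281/1296 reaches it, so n = 4.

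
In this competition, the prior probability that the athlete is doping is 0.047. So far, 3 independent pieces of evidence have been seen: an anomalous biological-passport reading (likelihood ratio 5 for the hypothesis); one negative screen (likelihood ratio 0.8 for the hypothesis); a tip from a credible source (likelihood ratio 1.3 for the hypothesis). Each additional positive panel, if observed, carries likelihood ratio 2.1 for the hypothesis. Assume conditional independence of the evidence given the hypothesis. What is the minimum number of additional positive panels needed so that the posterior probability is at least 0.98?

Prior odds = 0.047/0.953 = 47/953.
Combined Bayes factor of the evidence already in hand = 5 × 0.8 × 1.3 = 5.2.
Odds after that evidence = (47/953) × 5.2 = 1222/4765.
Target odds = 0.98/0.02 = 49.
Need 2.1ⁿ ≥ 49 ÷ (1222/4765) = 233485/1222.
2.1⁷ ≈180.109 falls short of 233485/1222 but 2.1⁸ ≈378.229 reaches it, so n = 8.

8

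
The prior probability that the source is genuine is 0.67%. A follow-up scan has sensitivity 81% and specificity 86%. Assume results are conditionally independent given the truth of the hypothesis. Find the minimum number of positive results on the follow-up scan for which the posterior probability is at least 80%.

4

Prior odds: 0.0067 ÷ 0.9933 = 67/9933.
False-positive rate = 1 − 0.86 = 0.14; likelihood ratio of a positive = 0.81/0.14 = 81/14.
Target odds: 0.8 ÷ 0.2 = 4.
Require (81/14)ⁿ ≥ 4 ÷ (67/9933) = 39732/67.
(81/14)³ = 531441/2744 falls short of 39732/67 but (81/14)⁴ = 43046721/38416 reaches it, so n = 4.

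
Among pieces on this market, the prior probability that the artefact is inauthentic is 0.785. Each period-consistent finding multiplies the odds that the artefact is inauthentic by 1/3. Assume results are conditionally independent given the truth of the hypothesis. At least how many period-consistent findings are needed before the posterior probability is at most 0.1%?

Prior odds = 0.785/0.215 = 157/43.
Likelihood ratio per period-consistent finding = 1/3.
Target posterior odds = 0.001/0.999 = 1/999.
Need (157/43) × (1/3)ⁿ ≤ 1/999, i.e. (1/3)ⁿ ≤ 43/156843.
(1/3)⁷ = 1/2187 is still above 43/156843 but (1/3)⁸ = 1/6561 is at or below it, so n = 8.

8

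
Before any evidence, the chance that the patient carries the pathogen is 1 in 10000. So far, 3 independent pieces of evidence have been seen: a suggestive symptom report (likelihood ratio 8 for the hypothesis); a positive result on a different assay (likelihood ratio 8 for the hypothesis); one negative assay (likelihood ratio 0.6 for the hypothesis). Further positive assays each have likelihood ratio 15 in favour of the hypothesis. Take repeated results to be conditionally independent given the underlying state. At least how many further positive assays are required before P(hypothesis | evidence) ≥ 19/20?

Prior odds = 0.0001/0.9999 = 1/9999.
Combined Bayes factor of the evidence already in hand = 8 × 8 × 0.6 = 38.4.
Odds after that evidence = (1/9999) × 38.4 = 64/16665.
Target odds = 0.95/0.05 = 19.
Need 15ⁿ ≥ 19 ÷ (64/16665) = 4947.421875.
15³ = 3375 falls short of 4947.421875 but 15⁴ = 50625 reaches it, so n = 4.

4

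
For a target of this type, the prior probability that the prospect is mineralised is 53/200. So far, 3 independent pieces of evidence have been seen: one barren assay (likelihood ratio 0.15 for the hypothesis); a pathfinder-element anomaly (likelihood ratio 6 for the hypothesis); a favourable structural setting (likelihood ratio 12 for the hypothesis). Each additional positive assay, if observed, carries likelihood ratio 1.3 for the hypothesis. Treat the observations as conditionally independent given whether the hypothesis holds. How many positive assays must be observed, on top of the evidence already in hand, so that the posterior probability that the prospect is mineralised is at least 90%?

Prior odds = 0.265/0.735 = 53/147.
Combined Bayes factor of the evidence already in hand = 0.15 × 6 × 12 = 10.8.
Odds after that evidence = (53/147) × 10.8 = 954/245.
Target odds = 0.9/0.1 = 9.
Need 1.3ⁿ ≥ 9 ÷ (954/245) = 245/106.
1.3³ = 2.197 falls short of 245/106 but 1.3⁴ = 2.8561 reaches it, so n = 4.

4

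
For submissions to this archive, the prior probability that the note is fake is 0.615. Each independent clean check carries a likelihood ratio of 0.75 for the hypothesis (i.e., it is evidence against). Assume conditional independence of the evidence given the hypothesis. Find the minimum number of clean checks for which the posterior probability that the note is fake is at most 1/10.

10

Prior odds: 0.615 ÷ 0.385 = 123/77.
Likelihood ratio per clean check = 0.75.
Target posterior odds = 0.1/0.9 = 1/9.
Need (123/77) × 0.75ⁿ ≤ 1/9, i.e. 0.75ⁿ ≤ 77/1107.
0.75⁹ = 19683/262144 is still above 77/1107 but 0.75¹⁰ = 59049/1048576 is at or below it, so n = 10.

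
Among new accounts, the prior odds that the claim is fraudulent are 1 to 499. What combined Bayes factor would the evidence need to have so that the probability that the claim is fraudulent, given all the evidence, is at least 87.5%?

Prior odds = 1/499.
Target odds = 0.875/0.125 = 7.
Required Bayes factor = 7 ÷ (1/499) = 3493.

3493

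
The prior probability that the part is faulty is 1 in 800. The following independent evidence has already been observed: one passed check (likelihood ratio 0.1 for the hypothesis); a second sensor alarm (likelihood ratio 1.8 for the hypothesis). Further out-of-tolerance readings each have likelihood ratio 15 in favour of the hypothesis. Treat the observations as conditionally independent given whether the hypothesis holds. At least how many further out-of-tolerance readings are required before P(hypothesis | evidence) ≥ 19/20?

Prior odds = 0.00125/0.99875 = 1/799.
Combined Bayes factor of the evidence already in hand = 0.1 × 1.8 = 0.18.
Odds after that evidence = (1/799) × 0.18 = 9/39950.
Target odds = 0.95/0.05 = 19.
Need 15ⁿ ≥ 19 ÷ (9/39950) = 759050/9.
15⁴ = 50625 falls short of 759050/9 but 15⁵ = 759375 reaches it, so n = 5.

5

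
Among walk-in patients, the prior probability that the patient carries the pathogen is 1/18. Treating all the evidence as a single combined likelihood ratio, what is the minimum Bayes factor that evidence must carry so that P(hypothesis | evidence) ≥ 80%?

68

Prior odds = (1/18)/(17/18) = 1/17.
Target odds = 0.8/0.2 = 4.
Required Bayes factor = 4 ÷ (1/17) = 68.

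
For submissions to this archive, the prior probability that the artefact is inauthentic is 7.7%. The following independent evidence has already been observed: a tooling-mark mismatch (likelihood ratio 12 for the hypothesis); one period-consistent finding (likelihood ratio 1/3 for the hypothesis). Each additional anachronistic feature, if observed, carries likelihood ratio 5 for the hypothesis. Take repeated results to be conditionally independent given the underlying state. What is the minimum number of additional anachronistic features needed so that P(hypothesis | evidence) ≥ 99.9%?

5

Prior odds = 0.077/0.923 = 77/923.
Combined Bayes factor of the evidence already in hand = 12 × (1/3) = 4.
Odds after that evidence = (77/923) × 4 = 308/923.
Target odds = 0.999/0.001 = 999.
Need 5ⁿ ≥ 999 ÷ (308/923) = 922077/308.
5⁴ = 625 falls short of 922077/308 but 5⁵ = 3125 reaches it, so n = 5.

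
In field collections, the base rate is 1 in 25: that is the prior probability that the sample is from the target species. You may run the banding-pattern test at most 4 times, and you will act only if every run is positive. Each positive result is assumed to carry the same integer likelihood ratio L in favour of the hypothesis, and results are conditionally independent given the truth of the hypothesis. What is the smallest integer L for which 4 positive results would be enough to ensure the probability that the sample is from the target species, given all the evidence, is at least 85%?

4

Prior odds = 0.04/0.96 = 1/24.
Target odds = 0.85/0.15 = 17/3.
Need L⁴ ≥ 17/3 ÷ (1/24) = 136.
3⁴ = 81 < 136 ≤ 256 = 4⁴, so L = 4.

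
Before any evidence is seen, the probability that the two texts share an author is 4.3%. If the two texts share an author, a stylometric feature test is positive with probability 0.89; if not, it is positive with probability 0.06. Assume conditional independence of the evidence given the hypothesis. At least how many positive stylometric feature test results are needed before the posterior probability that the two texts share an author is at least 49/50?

Prior odds = 0.043/0.957 = 43/957.
Likelihood ratio of a positive = 0.89/0.06 = 89/6.
Target posterior odds = 0.98/0.02 = 49.
Require (89/6)ⁿ ≥ 49 ÷ (43/957) = 46893/43.
(89/6)² = 7921/36 falls short of 46893/43 but (89/6)³ = 704969/216 reaches it, so n = 3.

3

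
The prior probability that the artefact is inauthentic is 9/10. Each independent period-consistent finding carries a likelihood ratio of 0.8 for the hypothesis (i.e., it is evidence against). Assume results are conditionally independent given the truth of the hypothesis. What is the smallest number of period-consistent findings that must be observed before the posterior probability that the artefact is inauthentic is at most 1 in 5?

17

Prior odds = 0.9/0.1 = 9.
Likelihood ratio per period-consistent finding = 0.8.
Target posterior odds = 0.2/0.8 = 0.25.
Require 0.8ⁿ ≤ 0.25 ÷ 9 = 1/36.
0.8¹⁶ ≈0.0281475 is still above 1/36 but 0.8¹⁷ ≈0.022518 is at or below it, so n = 17.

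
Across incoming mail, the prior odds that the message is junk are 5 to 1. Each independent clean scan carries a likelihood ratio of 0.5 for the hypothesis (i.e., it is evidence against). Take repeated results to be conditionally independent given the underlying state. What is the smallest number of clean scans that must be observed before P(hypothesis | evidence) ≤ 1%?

Prior odds = 5.
Likelihood ratio per clean scan = 0.5.
Target posterior odds = 0.01/0.99 = 1/99.
Need 5 × 0.5ⁿ ≤ 1/99, i.e. 0.5ⁿ ≤ 1/495.
0.5⁸ = 0.00390625 is still above 1/495 but 0.5⁹ = 0.001953125 is at or below it, so n = 9.

9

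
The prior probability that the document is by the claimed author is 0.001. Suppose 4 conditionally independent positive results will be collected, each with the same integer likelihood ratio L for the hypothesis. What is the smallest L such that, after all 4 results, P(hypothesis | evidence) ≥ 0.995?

22

Prior odds = 0.001/0.999 = 1/999.
Target odds = 0.995/0.005 = 199.
Need L⁴ ≥ 199 ÷ (1/999) = 198801.
21⁴ = 194481 < 198801 ≤ 234256 = 22⁴, so L = 22.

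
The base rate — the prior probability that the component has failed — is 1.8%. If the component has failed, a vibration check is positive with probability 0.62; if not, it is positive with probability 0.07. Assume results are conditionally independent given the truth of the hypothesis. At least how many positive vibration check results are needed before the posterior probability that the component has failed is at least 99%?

Prior odds: 0.018 ÷ 0.982 = 9/491.
Likelihood ratio of a positive = 0.62/0.07 = 62/7.
Target odds: 0.99 ÷ 0.01 = 99.
Need (9/491) × (62/7)ⁿ ≥ 99, i.e. (62/7)ⁿ ≥ 5401.
(62/7)³ = 238328/343 falls short of 5401 but (62/7)⁴ = 14776336/2401 reaches it, so n = 4.

4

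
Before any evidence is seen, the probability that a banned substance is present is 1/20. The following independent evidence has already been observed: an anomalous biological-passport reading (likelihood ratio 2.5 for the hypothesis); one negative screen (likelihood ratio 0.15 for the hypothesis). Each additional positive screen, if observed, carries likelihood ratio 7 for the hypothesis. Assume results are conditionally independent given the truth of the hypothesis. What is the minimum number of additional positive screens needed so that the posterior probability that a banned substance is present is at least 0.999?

Prior odds = 0.05/0.95 = 1/19.
Combined Bayes factor of the evidence already in hand = 2.5 × 0.15 = 0.375.
Odds after that evidence = (1/19) × 0.375 = 3/152.
Target odds = 0.999/0.001 = 999.
Need 7ⁿ ≥ 999 ÷ (3/152) = 50616.
7⁵ = 16807 falls short of 50616 but 7⁶ = 117649 reaches it, so n = 6.

6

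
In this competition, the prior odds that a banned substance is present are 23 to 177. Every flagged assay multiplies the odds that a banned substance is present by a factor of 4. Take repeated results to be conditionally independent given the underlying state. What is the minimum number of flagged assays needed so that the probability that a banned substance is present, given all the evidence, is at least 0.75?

3

Prior odds = 23/177.
Likelihood ratio per flagged assay = 4.
Target odds: 0.75 ÷ 0.25 = 3.
Require 4ⁿ ≥ 3 ÷ (23/177) = 531/23.
4² = 16 falls short of 531/23 but 4³ = 64 reaches it, so n = 3.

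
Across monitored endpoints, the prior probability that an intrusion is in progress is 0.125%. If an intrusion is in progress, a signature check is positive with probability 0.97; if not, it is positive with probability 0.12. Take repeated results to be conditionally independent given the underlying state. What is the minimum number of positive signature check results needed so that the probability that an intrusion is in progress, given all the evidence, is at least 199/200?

6

Prior odds = 0.00125/0.99875 = 1/799.
Likelihood ratio of a positive = 0.97/0.12 = 97/12.
Target posterior odds = 0.995/0.005 = 199.
Need (1/799) × (97/12)ⁿ ≥ 199, i.e. (97/12)ⁿ ≥ 159001.
(97/12)⁵ ≈34510.6 falls short of 159001 but (97/12)⁶ ≈278961 reaches it, so n = 6.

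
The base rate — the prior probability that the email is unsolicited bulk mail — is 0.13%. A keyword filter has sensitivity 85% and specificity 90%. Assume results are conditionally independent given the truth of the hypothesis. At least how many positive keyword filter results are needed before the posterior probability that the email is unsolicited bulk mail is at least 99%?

6

Prior odds: 0.0013 ÷ 0.9987 = 13/9987.
False-positive rate = 1 − 0.9 = 0.1; likelihood ratio of a positive = 0.85/0.1 = 8.5.
Target odds: 0.99 ÷ 0.01 = 99.
Require 8.5ⁿ ≥ 99 ÷ (13/9987) = 988713/13.
8.5⁵ = 44370.53125 falls short of 988713/13 but 8.5⁶ = 24137569/64 reaches it, so n = 6.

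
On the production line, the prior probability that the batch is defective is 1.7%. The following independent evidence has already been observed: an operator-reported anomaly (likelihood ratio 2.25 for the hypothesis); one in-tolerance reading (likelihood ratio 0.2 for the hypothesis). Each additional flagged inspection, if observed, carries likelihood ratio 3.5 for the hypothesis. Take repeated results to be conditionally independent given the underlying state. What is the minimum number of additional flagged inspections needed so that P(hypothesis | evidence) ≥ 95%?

Prior odds = 0.017/0.983 = 17/983.
Combined Bayes factor of the evidence already in hand = 2.25 × 0.2 = 0.45.
Odds after that evidence = (17/983) × 0.45 = 153/19660.
Target odds = 0.95/0.05 = 19.
Need 3.5ⁿ ≥ 19 ÷ (153/19660) = 373540/153.
3.5⁶ = 1838.265625 falls short of 373540/153 but 3.5⁷ = 823543/128 reaches it, so n = 7.

7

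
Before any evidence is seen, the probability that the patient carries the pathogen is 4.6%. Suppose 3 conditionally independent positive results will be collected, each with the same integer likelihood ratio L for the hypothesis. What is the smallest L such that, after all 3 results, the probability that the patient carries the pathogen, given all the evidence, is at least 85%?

Prior odds = 0.046/0.954 = 23/477.
Target odds = 0.85/0.15 = 17/3.
Need L³ ≥ 17/3 ÷ (23/477) = 2703/23.
4³ = 64 < 2703/23 ≤ 125 = 5³, so L = 5.

5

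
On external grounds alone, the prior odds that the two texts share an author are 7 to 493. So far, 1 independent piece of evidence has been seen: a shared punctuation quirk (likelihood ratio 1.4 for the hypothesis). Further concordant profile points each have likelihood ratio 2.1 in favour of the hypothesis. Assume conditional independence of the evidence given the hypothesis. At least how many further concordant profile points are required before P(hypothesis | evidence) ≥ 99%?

Prior odds = 7/493.
Bayes factor of the evidence already in hand = 1.4.
Odds after that evidence = (7/493) × 1.4 = 49/2465.
Target odds = 0.99/0.01 = 99.
Need 2.1ⁿ ≥ 99 ÷ (49/2465) = 244035/49.
2.1¹¹ ≈3502.78 falls short of 244035/49 but 2.1¹² ≈7355.83 reaches it, so n = 12.

12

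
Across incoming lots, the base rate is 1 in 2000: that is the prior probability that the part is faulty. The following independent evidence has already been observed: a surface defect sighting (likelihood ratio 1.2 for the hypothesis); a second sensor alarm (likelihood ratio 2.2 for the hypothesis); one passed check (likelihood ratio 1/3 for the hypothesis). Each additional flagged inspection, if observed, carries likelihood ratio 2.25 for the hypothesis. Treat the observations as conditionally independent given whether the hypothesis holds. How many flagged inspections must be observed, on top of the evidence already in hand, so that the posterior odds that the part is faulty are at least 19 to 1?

14

Prior odds = 0.0005/0.9995 = 1/1999.
Combined Bayes factor of the evidence already in hand = 1.2 × 2.2 × (1/3) = 0.88.
Odds after that evidence = (1/1999) × 0.88 = 22/49975.
Target odds = 19.
Need 2.25ⁿ ≥ 19 ÷ (22/49975) = 949525/22.
2.25¹³ ≈37876.8 falls short of 949525/22 but 2.25¹⁴ ≈85222.7 reaches it, so n = 14.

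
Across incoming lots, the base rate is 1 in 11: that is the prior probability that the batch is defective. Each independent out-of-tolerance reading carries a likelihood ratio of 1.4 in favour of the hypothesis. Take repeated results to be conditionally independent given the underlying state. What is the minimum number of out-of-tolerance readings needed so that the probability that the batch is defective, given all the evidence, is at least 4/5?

Prior odds: (1/11) ÷ (10/11) = 0.1.
Likelihood ratio per out-of-tolerance reading = 1.4.
Target odds: 0.8 ÷ 0.2 = 4.
Require 1.4ⁿ ≥ 4 ÷ 0.1 = 40.
1.4¹⁰ = 282475249/9765625 falls short of 40 but 1.4¹¹ ≈40.4957 reaches it, so n = 11.

11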